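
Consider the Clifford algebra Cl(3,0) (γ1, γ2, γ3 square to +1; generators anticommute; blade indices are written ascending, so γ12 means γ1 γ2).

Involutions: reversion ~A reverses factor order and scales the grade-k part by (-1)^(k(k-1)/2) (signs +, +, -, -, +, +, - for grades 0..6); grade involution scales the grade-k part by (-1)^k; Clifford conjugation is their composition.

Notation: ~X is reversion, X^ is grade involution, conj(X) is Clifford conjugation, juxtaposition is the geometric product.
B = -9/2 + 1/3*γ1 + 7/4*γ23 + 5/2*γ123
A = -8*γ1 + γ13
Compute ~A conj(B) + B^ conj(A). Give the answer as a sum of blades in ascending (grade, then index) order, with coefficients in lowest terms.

first term: 8/3 + 36*γ1 - 5/2*γ2 - 1/3*γ3 - 7/4*γ12 + 9/2*γ13 - 20*γ23 + 14*γ123
second term: -8/3 - 36*γ1 + 5/2*γ2 + 1/3*γ3 - 7/4*γ12 + 9/2*γ13 - 20*γ23 + 14*γ123
Answer: -7/2*γ12 + 9*γ13 - 40*γ23 + 28*γ123


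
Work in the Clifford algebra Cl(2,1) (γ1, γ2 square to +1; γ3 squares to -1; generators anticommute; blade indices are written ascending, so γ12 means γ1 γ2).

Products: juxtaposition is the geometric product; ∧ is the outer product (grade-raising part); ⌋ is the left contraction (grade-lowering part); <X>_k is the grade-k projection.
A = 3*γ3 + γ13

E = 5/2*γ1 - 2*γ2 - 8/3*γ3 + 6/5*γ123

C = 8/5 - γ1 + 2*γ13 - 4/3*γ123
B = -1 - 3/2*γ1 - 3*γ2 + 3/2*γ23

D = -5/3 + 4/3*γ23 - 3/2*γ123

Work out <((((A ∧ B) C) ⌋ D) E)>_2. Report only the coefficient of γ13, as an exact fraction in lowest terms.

step 1: -3*γ3 + 7/2*γ13 + 9*γ23 + 3*γ123
step 2: 3 - 18*γ1 - 4/3*γ2 - 13/10*γ3 - 22*γ12 + 13/5*γ13 + 57/5*γ23 - 21/5*γ123
step 3: 33/2 - 171/10*γ1 + 13/6*γ2 - 313/9*γ3 - 39/20*γ12 - 2*γ13 + 31*γ23 - 9/2*γ123
step 4: -78421/540 + 4621/60*γ1 + 6833/120*γ2 + 1267/50*γ3 + 3511/60*γ12 + 2177/18*γ13 - 32131/300*γ23 + 197/2*γ123
step 5: 3511/60*γ12 + 2177/18*γ13 - 32131/300*γ23
Answer: 2177/18


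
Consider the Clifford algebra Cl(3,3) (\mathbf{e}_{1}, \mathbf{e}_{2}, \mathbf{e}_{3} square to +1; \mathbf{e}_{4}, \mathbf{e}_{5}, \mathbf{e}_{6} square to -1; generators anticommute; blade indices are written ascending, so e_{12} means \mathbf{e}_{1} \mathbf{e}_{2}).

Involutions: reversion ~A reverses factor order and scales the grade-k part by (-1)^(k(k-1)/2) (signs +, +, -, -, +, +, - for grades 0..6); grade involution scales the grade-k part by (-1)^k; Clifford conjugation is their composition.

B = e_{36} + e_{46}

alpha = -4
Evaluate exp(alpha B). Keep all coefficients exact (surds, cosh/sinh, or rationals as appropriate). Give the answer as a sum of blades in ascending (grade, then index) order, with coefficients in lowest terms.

B^2 term by term: the squares give (1)^2*(e_{36})^2 + (1)^2*(e_{46})^2 = 1*(+1) + 1*(-1) = 0 (each basis 2-blade squares to minus the product of its generators' squares); cross terms between blades sharing an index anticommute and cancel. So B^2 = 0.
B^2 = 0, so the series closes: exp(alpha B) = 1 + alpha B (parabolic case).
Answer: 1 - 4 e_{36} - 4 e_{46}


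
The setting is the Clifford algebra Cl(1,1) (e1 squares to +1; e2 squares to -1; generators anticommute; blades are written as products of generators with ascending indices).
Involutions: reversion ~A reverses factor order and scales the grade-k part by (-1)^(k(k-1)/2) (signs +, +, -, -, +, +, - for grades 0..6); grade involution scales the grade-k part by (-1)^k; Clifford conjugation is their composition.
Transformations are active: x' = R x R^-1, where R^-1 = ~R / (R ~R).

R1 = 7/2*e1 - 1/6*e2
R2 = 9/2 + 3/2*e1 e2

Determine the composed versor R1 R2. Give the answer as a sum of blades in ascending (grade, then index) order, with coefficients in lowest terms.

Distribute over the terms of R1 (each basis-blade product reordered to ascending indices, repeated generators contracted through their squares):
(7/2*e1) R2 = 63/4*e1 + 21/4*e2
(-1/6*e2) R2 = -1/4*e1 - 3/4*e2
Summing the partial products and collecting blades:
Answer: 31/2*e1 + 9/2*e2


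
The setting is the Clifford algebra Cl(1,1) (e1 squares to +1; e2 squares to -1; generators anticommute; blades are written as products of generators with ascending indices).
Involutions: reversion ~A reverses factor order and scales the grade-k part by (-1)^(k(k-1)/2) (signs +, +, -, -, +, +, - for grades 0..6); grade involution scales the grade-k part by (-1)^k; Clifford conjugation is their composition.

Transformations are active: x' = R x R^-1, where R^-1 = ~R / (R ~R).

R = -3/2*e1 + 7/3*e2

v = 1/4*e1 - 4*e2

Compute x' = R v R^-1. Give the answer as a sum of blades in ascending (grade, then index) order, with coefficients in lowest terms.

~R = -3/2*e1 + 7/3*e2, and R ~R = -115/36, so R^-1 = ~R / (-115/36).
R v = 215/24 + 65/12*e1 e2
Answer: 751/92*e1 - 209/23*e2


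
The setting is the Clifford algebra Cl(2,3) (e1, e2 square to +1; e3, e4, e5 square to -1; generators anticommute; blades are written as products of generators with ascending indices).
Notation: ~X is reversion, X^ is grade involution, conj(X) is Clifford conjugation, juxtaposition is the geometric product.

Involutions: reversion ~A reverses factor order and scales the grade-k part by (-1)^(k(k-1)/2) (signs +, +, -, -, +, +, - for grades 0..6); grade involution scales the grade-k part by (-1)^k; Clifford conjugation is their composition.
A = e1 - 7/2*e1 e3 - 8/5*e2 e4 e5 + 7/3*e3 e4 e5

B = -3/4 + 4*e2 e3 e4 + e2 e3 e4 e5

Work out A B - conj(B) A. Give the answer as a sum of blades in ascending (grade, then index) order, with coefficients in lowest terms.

first term: -3/4*e1 - 7/3*e2 + 8/5*e3 + 21/8*e1 e3 + 28/3*e2 e5 - 32/5*e3 e5 - 14*e1 e2 e4 + 6/5*e2 e4 e5 - 7/4*e3 e4 e5 + 4*e1 e2 e3 e4 - 7/2*e1 e2 e4 e5 + e1 e2 e3 e4 e5
second term: -3/4*e1 + 7/3*e2 - 8/5*e3 + 21/8*e1 e3 - 28/3*e2 e5 + 32/5*e3 e5 + 14*e1 e2 e4 + 6/5*e2 e4 e5 - 7/4*e3 e4 e5 - 4*e1 e2 e3 e4 + 7/2*e1 e2 e4 e5 + e1 e2 e3 e4 e5
Answer: -14/3*e2 + 16/5*e3 + 56/3*e2 e5 - 64/5*e3 e5 - 28*e1 e2 e4 + 8*e1 e2 e3 e4 - 7*e1 e2 e4 e5


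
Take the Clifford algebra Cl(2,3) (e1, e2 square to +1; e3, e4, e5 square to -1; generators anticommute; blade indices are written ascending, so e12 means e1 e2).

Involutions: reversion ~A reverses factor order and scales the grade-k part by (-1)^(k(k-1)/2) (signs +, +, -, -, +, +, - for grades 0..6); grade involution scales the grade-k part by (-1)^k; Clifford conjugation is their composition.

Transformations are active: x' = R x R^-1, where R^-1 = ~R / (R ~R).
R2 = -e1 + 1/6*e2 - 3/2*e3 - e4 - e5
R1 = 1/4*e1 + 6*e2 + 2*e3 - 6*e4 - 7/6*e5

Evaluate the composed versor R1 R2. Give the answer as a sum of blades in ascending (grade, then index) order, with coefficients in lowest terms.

Distribute over the terms of R1 (each basis-blade product reordered to ascending indices, repeated generators contracted through their squares):
(1/4*e1) R2 = -1/4 + 1/24*e12 - 3/8*e13 - 1/4*e14 - 1/4*e15
(6*e2) R2 = 1 + 6*e12 - 9*e23 - 6*e24 - 6*e25
(2*e3) R2 = 3 + 2*e13 - 1/3*e23 - 2*e34 - 2*e35
(-6*e4) R2 = -6 - 6*e14 + e24 - 9*e34 + 6*e45
(-7/6*e5) R2 = -7/6 - 7/6*e15 + 7/36*e25 - 7/4*e35 - 7/6*e45
Summing the partial products and collecting blades:
Answer: -41/12 + 145/24*e12 + 13/8*e13 - 25/4*e14 - 17/12*e15 - 28/3*e23 - 5*e24 - 209/36*e25 - 11*e34 - 15/4*e35 + 29/6*e45


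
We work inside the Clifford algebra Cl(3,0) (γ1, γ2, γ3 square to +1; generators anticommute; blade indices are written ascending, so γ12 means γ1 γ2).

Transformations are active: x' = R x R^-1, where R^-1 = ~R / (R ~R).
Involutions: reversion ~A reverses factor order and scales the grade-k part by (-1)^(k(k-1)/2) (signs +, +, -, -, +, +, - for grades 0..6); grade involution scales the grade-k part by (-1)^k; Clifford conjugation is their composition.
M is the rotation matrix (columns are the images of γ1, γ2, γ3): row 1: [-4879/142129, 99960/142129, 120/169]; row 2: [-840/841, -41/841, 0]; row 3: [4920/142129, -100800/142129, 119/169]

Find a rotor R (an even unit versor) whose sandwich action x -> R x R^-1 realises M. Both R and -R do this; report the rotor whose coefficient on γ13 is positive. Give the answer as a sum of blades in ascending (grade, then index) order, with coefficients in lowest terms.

Method: write R = a + b12*γ12 + b13*γ13 + b23*γ23 with a^2 + b12^2 + b13^2 + b23^2 = 1 (so R^-1 = ~R). Expanding the columns R e_j ~R gives tr M = 4a^2 - 1 and, from the antisymmetric part, M21 - M12 = -4a*b12, M13 - M31 = 4a*b13, M32 - M23 = -4a*b23.
Here tr M = 88271/142129, so a^2 = (1 + tr M)/4 = 57600/142129 and a = ±240/377. Taking a = 240/377: M21 - M12 = -241920/142129, M13 - M31 = 96000/142129, M32 - M23 = -100800/142129, giving b12 = 252/377, b13 = 100/377, b23 = 105/377, i.e. R = 240/377 + 252/377*γ12 + 100/377*γ13 + 105/377*γ23.
Its γ13 coefficient is already positive.
Answer: 240/377 + 252/377*γ12 + 100/377*γ13 + 105/377*γ23. Why the constraint matters: R and -R act identically through the sandwich — M has trace 88271/142129 either way — so only the sign condition on γ13 picks one of the two preimages.


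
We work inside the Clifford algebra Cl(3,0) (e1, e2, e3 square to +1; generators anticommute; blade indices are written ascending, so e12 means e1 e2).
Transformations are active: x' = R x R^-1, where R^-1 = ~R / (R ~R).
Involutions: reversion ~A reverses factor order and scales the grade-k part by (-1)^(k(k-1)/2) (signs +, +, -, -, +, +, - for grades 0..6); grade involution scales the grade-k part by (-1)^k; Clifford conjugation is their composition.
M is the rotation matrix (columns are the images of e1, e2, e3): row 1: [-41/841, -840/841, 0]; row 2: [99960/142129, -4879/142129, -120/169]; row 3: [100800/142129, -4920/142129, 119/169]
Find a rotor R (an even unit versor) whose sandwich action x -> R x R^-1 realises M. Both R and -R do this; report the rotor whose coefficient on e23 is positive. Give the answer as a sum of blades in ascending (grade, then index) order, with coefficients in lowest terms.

Method: write R = a + b12*e12 + b13*e13 + b23*e23 with a^2 + b12^2 + b13^2 + b23^2 = 1 (so R^-1 = ~R). Expanding the columns R e_j ~R gives tr M = 4a^2 - 1 and, from the antisymmetric part, M21 - M12 = -4a*b12, M13 - M31 = 4a*b13, M32 - M23 = -4a*b23.
Here tr M = 88271/142129, so a^2 = (1 + tr M)/4 = 57600/142129 and a = ±240/377. Taking a = 240/377: M21 - M12 = 241920/142129, M13 - M31 = -100800/142129, M32 - M23 = 96000/142129, giving b12 = -252/377, b13 = -105/377, b23 = -100/377, i.e. R = 240/377 - 252/377*e12 - 105/377*e13 - 100/377*e23.
Its e23 coefficient is negative, so report the other preimage -R.
Answer: -240/377 + 252/377*e12 + 105/377*e13 + 100/377*e23. Uniqueness: Spin(3) -> SO(3) maps R and -R to the same rotation of trace 88271/142129; fixing the sign of the e23 coefficient removes the ambiguity.


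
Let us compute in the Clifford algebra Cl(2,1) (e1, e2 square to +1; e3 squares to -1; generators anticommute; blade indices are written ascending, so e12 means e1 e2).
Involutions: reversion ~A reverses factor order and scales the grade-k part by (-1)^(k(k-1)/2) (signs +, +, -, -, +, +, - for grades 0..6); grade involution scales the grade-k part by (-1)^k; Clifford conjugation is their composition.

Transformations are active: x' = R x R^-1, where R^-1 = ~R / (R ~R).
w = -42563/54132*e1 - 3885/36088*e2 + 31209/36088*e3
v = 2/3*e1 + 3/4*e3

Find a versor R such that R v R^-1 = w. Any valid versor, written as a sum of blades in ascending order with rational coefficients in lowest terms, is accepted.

A norm check does it: q(v) = q(w) = -17/144, hence R = v + w = -6475/54132*e1 - 3885/36088*e2 + 58275/36088*e3 realises the map — parallel part kept, (v - w)/2 negated, v carried to w.
Answer: -6475/54132*e1 - 3885/36088*e2 + 58275/36088*e3


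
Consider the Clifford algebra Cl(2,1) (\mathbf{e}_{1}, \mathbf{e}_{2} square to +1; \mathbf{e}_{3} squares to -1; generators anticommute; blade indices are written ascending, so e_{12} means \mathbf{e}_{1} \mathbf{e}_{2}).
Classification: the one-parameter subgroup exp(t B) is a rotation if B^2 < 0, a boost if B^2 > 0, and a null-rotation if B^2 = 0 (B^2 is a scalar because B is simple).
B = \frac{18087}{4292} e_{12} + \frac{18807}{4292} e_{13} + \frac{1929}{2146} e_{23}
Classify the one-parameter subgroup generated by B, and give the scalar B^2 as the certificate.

B^2 term by term: the squares give (\frac{18087}{4292})^2*(e_{12})^2 + (\frac{18807}{4292})^2*(e_{13})^2 + (\frac{1929}{2146})^2*(e_{23})^2 = \frac{327139569}{18421264}*(-1) + \frac{353703249}{18421264}*(+1) + \frac{3721041}{4605316}*(+1) = \frac{9}{4} (each basis 2-blade squares to minus the product of its generators' squares); cross terms between blades sharing an index anticommute and cancel. So B^2 = \frac{9}{4}.
Answer: boost, certificate B^2 = \frac{9}{4}. One invariant decides it: the square \frac{9}{4} survives every conjugation, and its sign is exactly the classification.


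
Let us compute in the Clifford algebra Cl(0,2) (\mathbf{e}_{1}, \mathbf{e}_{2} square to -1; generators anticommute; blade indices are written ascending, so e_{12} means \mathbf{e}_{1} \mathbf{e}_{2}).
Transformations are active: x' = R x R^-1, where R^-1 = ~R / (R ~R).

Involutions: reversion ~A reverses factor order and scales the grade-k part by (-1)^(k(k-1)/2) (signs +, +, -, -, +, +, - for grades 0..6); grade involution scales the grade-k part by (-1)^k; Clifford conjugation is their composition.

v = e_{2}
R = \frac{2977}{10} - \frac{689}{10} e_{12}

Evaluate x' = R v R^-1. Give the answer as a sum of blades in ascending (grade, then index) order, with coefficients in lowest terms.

~R = \frac{2977}{10} + \frac{689}{10} e_{12}, and R ~R = \frac{186745}{2}, so R^-1 = ~R / (\frac{186745}{2}).
R v = \frac{689}{10} e_{1} + \frac{2977}{10} e_{2}
Answer: \frac{12137}{27625} e_{1} + \frac{24816}{27625} e_{2}


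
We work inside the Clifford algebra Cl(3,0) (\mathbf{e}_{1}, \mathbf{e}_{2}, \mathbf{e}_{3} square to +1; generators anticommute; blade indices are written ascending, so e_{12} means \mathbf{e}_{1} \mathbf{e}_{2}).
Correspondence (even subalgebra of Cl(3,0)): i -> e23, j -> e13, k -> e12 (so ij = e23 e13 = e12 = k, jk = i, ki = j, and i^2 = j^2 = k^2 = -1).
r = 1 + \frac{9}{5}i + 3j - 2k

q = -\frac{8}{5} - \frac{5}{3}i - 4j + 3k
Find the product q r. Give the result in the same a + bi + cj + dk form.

In blades: q = -\frac{8}{5} + 3 e_{12} - 4 e_{13} - \frac{5}{3} e_{23}, r = 1 - 2 e_{12} + 3 e_{13} + \frac{9}{5} e_{23}.
Distribute q over r term by term (generator squares from the signature, products reordered to ascending indices): (-\frac{8}{5})*r = -\frac{8}{5} + \frac{16}{5} e_{12} - \frac{24}{5} e_{13} - \frac{72}{25} e_{23}; (3 e_{12})*r = 6 + 3 e_{12} + \frac{27}{5} e_{13} - 9 e_{23}; (-4 e_{13})*r = 12 + \frac{36}{5} e_{12} - 4 e_{13} + 8 e_{23}; (-\frac{5}{3} e_{23})*r = 3 - 5 e_{12} - \frac{10}{3} e_{13} - \frac{5}{3} e_{23}.
Sum: \frac{97}{5} + \frac{42}{5} e_{12} - \frac{101}{15} e_{13} - \frac{416}{75} e_{23}; translating back through the correspondence:
Answer: \frac{97}{5} - \frac{416}{75}i - \frac{101}{15}j + \frac{42}{5}k


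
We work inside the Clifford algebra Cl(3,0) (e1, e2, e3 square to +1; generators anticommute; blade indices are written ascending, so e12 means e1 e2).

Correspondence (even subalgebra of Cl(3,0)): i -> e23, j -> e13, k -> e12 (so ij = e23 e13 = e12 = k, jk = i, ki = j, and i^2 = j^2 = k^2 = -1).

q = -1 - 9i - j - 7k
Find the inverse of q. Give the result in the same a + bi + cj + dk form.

In blades: q = -1 - 7*e12 - e13 - 9*e23.
With qbar = -1 + 7*e12 + e13 + 9*e23 (scalar fixed, mapped units negated), q qbar = 132 (the sum of squared coefficients), so q^-1 = qbar / (132) = -1/132 + 7/132*e12 + 1/132*e13 + 3/44*e23; translating back:
Answer: -1/132 + 3/44*i + 1/132*j + 7/132*k


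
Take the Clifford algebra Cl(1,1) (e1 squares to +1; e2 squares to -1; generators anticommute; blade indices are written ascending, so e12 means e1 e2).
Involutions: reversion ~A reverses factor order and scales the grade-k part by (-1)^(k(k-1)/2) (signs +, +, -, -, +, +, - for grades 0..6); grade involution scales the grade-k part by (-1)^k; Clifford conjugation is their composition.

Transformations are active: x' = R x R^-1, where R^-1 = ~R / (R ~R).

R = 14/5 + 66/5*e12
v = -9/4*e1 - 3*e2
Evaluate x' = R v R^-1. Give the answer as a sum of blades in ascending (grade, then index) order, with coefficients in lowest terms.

~R = 14/5 - 66/5*e12, and R ~R = -832/5, so R^-1 = ~R / (-832/5).
R v = 333/10*e1 + 213/10*e2
Answer: 2349/2080*e1 + 4749/2080*e2


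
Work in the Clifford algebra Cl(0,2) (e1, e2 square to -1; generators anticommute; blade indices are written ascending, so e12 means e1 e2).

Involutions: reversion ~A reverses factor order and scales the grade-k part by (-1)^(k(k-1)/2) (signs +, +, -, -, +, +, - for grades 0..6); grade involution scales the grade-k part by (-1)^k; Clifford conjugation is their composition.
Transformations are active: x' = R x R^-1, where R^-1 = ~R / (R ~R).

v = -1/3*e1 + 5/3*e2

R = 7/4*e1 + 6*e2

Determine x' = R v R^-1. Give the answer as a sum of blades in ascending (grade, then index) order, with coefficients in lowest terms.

~R = 7/4*e1 + 6*e2, and R ~R = -625/16, so R^-1 = ~R / (-625/16).
R v = -113/12 + 59/12*e12
Answer: 2207/1875*e1 + 2299/1875*e2


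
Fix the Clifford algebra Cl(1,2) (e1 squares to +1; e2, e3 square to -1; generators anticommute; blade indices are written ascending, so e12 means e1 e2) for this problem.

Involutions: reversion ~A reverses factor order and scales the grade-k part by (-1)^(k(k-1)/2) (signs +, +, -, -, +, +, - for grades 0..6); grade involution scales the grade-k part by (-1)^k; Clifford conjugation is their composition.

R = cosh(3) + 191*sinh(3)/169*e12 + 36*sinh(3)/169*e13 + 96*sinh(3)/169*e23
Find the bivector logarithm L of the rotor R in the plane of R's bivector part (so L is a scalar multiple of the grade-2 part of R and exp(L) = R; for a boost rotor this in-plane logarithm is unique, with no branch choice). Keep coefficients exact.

The scalar part of R is cosh(3), which fixes the rapidity magnitude through cosh (cosh is even, so it cannot fix the sign — the bivector part carries that); dividing the bivector part by sinh of the rapidity gives the plane, and L = rapidity * plane, where the joint sign ambiguity of (rapidity, plane) cancels in the product.
Concretely: cosh(rapidity) = cosh(3) gives rapidity = ±3, and since rapidity/sinh(rapidity) is even the sign is immaterial: L = (rapidity/sinh(rapidity)) * <R>_2 = (3/sinh(3)) * <R>_2.
Answer: 573/169*e12 + 108/169*e13 + 288/169*e23


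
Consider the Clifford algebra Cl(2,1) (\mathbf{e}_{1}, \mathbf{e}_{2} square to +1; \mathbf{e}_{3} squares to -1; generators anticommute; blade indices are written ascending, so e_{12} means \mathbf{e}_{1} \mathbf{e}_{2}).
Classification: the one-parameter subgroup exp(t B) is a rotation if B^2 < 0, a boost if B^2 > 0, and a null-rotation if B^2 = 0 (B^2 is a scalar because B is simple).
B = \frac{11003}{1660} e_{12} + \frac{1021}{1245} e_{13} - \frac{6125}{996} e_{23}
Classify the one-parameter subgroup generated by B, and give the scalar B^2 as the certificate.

B^2 term by term: the squares give (\frac{11003}{1660})^2*(e_{12})^2 + (\frac{1021}{1245})^2*(e_{13})^2 + (-\frac{6125}{996})^2*(e_{23})^2 = \frac{121066009}{2755600}*(-1) + \frac{1042441}{1550025}*(+1) + \frac{37515625}{992016}*(+1) = -\frac{49}{9} (each basis 2-blade squares to minus the product of its generators' squares); cross terms between blades sharing an index anticommute and cancel. So B^2 = -\frac{49}{9}.
Answer: rotation, certificate B^2 = -\frac{49}{9}. The scalar -\frac{49}{9} is the complete invariant here: its sign names the subgroup type.


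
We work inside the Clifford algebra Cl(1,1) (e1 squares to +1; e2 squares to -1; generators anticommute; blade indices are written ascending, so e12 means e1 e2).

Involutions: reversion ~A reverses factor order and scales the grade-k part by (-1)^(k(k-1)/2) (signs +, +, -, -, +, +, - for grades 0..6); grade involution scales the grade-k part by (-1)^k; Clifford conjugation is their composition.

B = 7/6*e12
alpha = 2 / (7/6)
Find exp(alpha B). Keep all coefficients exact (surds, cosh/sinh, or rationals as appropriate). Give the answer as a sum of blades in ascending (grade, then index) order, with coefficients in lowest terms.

B^2 = (7/6)^2*(e12)^2 = 49/36*(+1) = 49/36 (a basis 2-blade squares to minus the product of its generators' squares).
B^2 = 49/36 — the positive square puts this in the hyperbolic regime; l = 7/6, alpha*l = 2, so exp(alpha B) = cosh(2) + (sinh(2)/(7/6))*B = cosh(2) + (6*sinh(2)/7)*B.
Answer: cosh(2) + sinh(2)*e12


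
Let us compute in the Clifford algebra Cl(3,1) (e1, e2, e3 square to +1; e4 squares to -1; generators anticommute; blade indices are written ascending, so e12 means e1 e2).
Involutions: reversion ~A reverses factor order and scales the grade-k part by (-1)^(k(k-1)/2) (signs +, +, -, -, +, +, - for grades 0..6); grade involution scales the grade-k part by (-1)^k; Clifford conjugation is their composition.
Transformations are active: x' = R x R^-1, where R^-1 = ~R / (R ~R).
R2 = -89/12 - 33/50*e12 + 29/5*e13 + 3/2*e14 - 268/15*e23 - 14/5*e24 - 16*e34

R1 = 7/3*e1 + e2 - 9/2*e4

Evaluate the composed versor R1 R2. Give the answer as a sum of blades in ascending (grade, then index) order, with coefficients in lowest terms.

Distribute over the terms of R1 (each basis-blade product reordered to ascending indices, repeated generators contracted through their squares):
(7/3*e1) R2 = -623/36*e1 - 77/50*e2 + 203/15*e3 + 7/2*e4 - 1876/45*e123 - 98/15*e124 - 112/3*e134
(e2) R2 = 33/50*e1 - 89/12*e2 - 268/15*e3 - 14/5*e4 - 29/5*e123 - 3/2*e124 - 16*e234
(-9/2*e4) R2 = -27/4*e1 + 63/5*e2 + 72*e3 + 267/8*e4 + 297/100*e124 - 261/10*e134 + 402/5*e234
Summing the partial products and collecting blades:
Answer: -5264/225*e1 + 1093/300*e2 + 203/3*e3 + 1363/40*e4 - 2137/45*e123 - 1519/300*e124 - 1903/30*e134 + 322/5*e234


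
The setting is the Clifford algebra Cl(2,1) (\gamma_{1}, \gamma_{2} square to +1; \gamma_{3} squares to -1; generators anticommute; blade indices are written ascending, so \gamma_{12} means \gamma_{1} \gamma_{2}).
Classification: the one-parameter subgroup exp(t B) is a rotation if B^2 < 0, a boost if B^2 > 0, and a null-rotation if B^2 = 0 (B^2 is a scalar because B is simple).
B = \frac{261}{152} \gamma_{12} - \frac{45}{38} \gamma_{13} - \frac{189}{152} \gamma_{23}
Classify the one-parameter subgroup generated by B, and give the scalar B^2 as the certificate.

B^2 term by term: the squares give (\frac{261}{152})^2*(\gamma_{12})^2 + (-\frac{45}{38})^2*(\gamma_{13})^2 + (-\frac{189}{152})^2*(\gamma_{23})^2 = \frac{68121}{23104}*(-1) + \frac{2025}{1444}*(+1) + \frac{35721}{23104}*(+1) = 0 (each basis 2-blade squares to minus the product of its generators' squares); cross terms between blades sharing an index anticommute and cancel. So B^2 = 0.
Answer: null-rotation, certificate B^2 = 0. Certificate logic: 0 is a conjugation-invariant scalar, so its sign fixes rotation versus boost versus null-rotation outright.


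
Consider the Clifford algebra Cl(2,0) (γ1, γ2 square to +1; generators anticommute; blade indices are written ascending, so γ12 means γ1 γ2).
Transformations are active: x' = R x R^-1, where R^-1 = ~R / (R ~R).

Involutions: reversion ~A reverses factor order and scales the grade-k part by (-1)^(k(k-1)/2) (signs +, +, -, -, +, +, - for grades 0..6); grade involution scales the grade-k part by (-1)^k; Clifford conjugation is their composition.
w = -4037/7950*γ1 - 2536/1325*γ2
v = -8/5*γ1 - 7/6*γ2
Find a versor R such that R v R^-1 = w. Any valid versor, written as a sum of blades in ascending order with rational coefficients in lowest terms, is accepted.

Equal squares first: v^2 = w^2 = 3529/900. Then v + w = -16757/7950*γ1 - 24491/7950*γ2 is a versor taking v to w, provided it is invertible.
Answer: -16757/7950*γ1 - 24491/7950*γ2


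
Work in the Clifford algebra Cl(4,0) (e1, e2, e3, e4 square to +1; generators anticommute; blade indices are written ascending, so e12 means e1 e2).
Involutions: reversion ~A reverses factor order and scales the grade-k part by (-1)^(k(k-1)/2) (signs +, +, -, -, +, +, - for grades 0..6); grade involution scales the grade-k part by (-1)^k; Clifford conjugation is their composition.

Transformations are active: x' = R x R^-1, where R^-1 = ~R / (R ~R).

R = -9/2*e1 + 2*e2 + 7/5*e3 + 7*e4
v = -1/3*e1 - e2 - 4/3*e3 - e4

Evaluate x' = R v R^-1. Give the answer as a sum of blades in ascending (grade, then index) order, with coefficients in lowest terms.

~R = -9/2*e1 + 2*e2 + 7/5*e3 + 7*e4, and R ~R = 7521/100, so R^-1 = ~R / (7521/100).
R v = -281/30 + 31/6*e12 + 97/15*e13 + 41/6*e14 - 19/15*e23 + 5*e24 + 119/15*e34
Answer: 10937/7521*e1 + 11323/22563*e2 + 22216/22563*e3 - 16777/22563*e4


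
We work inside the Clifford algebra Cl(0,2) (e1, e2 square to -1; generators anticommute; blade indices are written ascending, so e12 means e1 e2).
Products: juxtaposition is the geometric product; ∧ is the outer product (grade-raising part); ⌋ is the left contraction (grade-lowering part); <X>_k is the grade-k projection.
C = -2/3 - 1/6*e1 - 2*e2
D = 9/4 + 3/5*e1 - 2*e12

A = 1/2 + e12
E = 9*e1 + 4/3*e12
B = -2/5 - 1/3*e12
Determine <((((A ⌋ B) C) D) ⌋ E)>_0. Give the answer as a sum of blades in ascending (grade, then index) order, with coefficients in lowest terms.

step 1: 2/15 - 1/6*e12
step 2: -4/45 - 16/45*e1 - 43/180*e2 + 1/9*e12
step 3: 53/225 - 169/450*e1 - 851/720*e2 + 257/450*e12
step 4: 707/270 + 1469/2700*e1 + 338/675*e2 + 212/675*e12
step 5: 707/270
Answer: 707/270


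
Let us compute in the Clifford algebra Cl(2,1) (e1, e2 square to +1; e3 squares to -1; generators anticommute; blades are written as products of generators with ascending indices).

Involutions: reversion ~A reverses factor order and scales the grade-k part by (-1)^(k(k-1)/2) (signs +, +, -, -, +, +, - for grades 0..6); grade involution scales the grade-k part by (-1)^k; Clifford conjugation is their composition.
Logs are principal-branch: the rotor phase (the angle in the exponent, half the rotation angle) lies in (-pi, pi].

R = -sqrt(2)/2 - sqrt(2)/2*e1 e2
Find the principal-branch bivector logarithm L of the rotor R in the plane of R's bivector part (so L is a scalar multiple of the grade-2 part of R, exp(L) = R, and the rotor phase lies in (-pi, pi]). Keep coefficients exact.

The scalar part of R is -sqrt(2)/2, so the principal-branch rotor phase is pinned; divide the bivector part by its sine to get the unit plane — L is the phase times that plane.
Concretely: cos(phase) = -sqrt(2)/2 gives phase = ±3*pi/4, and since phase/sin(phase) is even the sign is immaterial: L = (phase/sin(phase)) * <R>_2 = (3*sqrt(2)*pi/4) * <R>_2.
Answer: -3*pi/4*e1 e2


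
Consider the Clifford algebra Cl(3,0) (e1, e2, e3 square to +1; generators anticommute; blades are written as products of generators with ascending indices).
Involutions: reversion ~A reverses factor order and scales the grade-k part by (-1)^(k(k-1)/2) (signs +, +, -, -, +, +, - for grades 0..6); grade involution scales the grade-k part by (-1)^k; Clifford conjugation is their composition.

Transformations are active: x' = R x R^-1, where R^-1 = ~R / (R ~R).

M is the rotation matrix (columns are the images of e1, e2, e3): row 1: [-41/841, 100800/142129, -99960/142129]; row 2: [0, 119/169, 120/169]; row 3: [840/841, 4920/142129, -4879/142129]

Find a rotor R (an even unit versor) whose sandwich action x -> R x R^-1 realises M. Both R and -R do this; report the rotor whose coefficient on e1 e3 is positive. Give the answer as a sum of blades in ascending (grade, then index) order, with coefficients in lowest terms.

Method: write R = a + b12*e1 e2 + b13*e1 e3 + b23*e2 e3 with a^2 + b12^2 + b13^2 + b23^2 = 1 (so R^-1 = ~R). Expanding the columns R e_j ~R gives tr M = 4a^2 - 1 and, from the antisymmetric part, M21 - M12 = -4a*b12, M13 - M31 = 4a*b13, M32 - M23 = -4a*b23.
Here tr M = 88271/142129, so a^2 = (1 + tr M)/4 = 57600/142129 and a = ±240/377. Taking a = 240/377: M21 - M12 = -100800/142129, M13 - M31 = -241920/142129, M32 - M23 = -96000/142129, giving b12 = 105/377, b13 = -252/377, b23 = 100/377, i.e. R = 240/377 + 105/377*e1 e2 - 252/377*e1 e3 + 100/377*e2 e3.
Its e1 e3 coefficient is negative, so report the other preimage -R.
Answer: -240/377 - 105/377*e1 e2 + 252/377*e1 e3 - 100/377*e2 e3. Uniqueness: Spin(3) -> SO(3) maps R and -R to the same rotation of trace 88271/142129; fixing the sign of the e1 e3 coefficient removes the ambiguity.


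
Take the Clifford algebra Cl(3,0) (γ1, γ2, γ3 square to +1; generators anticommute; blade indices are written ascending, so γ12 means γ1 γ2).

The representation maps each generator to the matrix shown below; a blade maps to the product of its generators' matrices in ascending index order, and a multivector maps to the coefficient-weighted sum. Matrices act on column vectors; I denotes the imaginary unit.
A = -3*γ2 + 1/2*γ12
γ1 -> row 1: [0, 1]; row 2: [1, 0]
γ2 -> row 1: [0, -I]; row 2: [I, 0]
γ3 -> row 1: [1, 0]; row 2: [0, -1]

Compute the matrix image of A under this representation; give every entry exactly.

Bivector images (products of the table entries): rho(γ12) = rho(γ1)rho(γ2) = row 1: [I, 0]; row 2: [0, -I].
M = (-3)*rho(γ2) + (1/2)*rho(γ12), summed entrywise:
Answer: row 1: [I/2, 3*I]; row 2: [-3*I, -I/2]


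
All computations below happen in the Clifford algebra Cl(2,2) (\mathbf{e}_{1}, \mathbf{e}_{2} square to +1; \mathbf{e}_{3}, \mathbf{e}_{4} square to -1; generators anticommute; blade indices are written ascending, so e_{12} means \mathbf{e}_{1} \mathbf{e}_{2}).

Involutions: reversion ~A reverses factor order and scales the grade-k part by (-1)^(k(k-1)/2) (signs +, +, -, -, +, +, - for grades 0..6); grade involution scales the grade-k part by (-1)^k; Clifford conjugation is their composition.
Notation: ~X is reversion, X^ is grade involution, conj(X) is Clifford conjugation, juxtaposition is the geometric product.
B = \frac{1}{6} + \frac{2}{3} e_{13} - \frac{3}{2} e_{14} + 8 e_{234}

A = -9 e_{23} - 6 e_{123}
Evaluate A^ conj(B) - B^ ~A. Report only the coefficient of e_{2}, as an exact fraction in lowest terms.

first term: 4 e_{2} - 72 e_{4} - 6 e_{12} + 48 e_{14} - \frac{3}{2} e_{23} + e_{123} + 9 e_{234} - \frac{27}{2} e_{1234}
second term: -4 e_{2} - 72 e_{4} + 6 e_{12} + 48 e_{14} + \frac{3}{2} e_{23} + e_{123} + 9 e_{234} - \frac{27}{2} e_{1234}
Answer: 8


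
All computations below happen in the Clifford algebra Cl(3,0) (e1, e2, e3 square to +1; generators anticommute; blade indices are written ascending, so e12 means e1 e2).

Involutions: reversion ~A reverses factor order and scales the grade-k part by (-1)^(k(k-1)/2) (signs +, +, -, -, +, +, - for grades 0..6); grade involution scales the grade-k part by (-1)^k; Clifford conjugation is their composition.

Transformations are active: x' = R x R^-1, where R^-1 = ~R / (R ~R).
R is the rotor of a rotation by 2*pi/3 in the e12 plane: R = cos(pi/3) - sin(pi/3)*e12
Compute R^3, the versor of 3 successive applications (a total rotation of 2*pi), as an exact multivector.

Rotor phase runs at HALF the rotation angle; powers of one rotor simply add phase, so after 3 steps in e12 the phase is 3*pi/3 = pi and R^3 = cos(pi) - sin(pi)*e12.
cos(pi) = -1 and sin(pi) = 0, so R^3 = -1. The total rotation 2*pi is 1 full turn, so every vector returns to itself, yet the rotor is -1, on the OTHER sheet of the double cover (an odd number of 2*pi turns).
Answer: -1


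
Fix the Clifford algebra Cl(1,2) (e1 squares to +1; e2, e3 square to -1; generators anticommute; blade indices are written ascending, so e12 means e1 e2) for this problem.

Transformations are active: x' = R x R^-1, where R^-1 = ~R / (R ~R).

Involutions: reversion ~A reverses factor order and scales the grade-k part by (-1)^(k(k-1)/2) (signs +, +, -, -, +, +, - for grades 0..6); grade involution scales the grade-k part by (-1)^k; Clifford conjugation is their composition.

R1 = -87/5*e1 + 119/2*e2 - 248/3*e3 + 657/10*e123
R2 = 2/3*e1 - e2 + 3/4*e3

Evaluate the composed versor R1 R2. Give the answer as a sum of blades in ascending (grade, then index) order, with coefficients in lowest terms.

Distribute over the terms of R2 (each basis-blade product reordered to ascending indices, repeated generators contracted through their squares):
R1 (2/3*e1) = -58/5 - 119/3*e12 + 496/9*e13 + 219/5*e23
R1 (-e2) = 119/2 + 87/5*e12 - 657/10*e13 - 248/3*e23
R1 (3/4*e3) = 62 - 1971/40*e12 - 261/20*e13 + 357/8*e23
Summing the partial products and collecting blades:
Answer: 1099/10 - 1717/24*e12 - 851/36*e13 + 691/120*e23


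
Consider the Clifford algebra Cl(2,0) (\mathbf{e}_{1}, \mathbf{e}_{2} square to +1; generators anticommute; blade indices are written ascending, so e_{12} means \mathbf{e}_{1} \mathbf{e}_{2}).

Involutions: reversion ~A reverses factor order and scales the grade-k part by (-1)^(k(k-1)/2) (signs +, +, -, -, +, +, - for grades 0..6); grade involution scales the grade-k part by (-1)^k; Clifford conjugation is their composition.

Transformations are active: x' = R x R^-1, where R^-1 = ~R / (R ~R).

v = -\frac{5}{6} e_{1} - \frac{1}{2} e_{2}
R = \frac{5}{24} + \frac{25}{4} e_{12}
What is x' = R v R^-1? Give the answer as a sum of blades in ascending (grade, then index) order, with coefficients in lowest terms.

~R = \frac{5}{24} - \frac{25}{4} e_{12}, and R ~R = \frac{22525}{576}, so R^-1 = ~R / (\frac{22525}{576}).
R v = -\frac{475}{144} e_{1} + \frac{245}{48} e_{2}
Answer: \frac{4315}{5406} e_{1} + \frac{999}{1802} e_{2}


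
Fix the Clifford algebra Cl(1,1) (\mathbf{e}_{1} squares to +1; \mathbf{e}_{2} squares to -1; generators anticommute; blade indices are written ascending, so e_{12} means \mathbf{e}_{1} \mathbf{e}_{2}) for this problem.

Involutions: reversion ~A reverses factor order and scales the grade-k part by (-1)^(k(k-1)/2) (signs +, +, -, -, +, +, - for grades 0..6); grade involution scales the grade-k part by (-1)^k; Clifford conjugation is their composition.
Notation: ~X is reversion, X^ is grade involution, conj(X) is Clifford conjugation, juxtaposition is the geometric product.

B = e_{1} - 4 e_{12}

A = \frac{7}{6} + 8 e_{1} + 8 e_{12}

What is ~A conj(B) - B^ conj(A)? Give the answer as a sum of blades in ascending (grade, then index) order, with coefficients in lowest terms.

first term: -40 - \frac{7}{6} e_{1} + 24 e_{2} + \frac{14}{3} e_{12}
second term: 40 - \frac{7}{6} e_{1} - 24 e_{2} - \frac{14}{3} e_{12}
Answer: -80 + 48 e_{2} + \frac{28}{3} e_{12}


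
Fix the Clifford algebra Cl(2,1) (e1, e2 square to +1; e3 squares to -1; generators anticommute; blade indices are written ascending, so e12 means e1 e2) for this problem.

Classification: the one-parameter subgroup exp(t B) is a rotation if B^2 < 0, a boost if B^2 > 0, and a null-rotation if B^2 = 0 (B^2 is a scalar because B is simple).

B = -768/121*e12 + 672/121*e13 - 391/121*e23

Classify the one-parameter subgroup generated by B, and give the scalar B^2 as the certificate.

B^2 term by term: the squares give (-768/121)^2*(e12)^2 + (672/121)^2*(e13)^2 + (-391/121)^2*(e23)^2 = 589824/14641*(-1) + 451584/14641*(+1) + 152881/14641*(+1) = 1 (each basis 2-blade squares to minus the product of its generators' squares); cross terms between blades sharing an index anticommute and cancel. So B^2 = 1.
Answer: boost, certificate B^2 = 1. Because 1 is invariant under every versor sandwich, the classification follows from its sign alone.


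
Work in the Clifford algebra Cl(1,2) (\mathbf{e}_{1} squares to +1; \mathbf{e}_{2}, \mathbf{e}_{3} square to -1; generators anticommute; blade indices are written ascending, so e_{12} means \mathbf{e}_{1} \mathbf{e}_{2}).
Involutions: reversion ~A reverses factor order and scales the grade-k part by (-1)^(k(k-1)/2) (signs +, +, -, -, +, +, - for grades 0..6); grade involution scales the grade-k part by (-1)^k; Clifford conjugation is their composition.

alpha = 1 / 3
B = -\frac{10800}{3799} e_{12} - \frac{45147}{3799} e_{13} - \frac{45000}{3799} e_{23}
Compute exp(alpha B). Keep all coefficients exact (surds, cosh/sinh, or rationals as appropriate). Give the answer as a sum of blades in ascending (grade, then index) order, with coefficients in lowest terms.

B^2 term by term: the squares give (-\frac{10800}{3799})^2*(e_{12})^2 + (-\frac{45147}{3799})^2*(e_{13})^2 + (-\frac{45000}{3799})^2*(e_{23})^2 = \frac{116640000}{14432401}*(+1) + \frac{2038251609}{14432401}*(+1) + \frac{2025000000}{14432401}*(-1) = 9 (each basis 2-blade squares to minus the product of its generators' squares); cross terms between blades sharing an index anticommute and cancel. So B^2 = 9.
B^2 = 9 — B^2 > 0, so the exponential closes hyperbolically: l = 3, alpha*l = 1, so exp(alpha B) = cosh(1) + (sinh(1)/3)*B = \cosh{\left(1 \right)} + (\frac{\sinh{\left(1 \right)}}{3})*B.
Answer: \cosh{\left(1 \right)} - \frac{3600 \sinh{\left(1 \right)}}{3799} e_{12} - \frac{15049 \sinh{\left(1 \right)}}{3799} e_{13} - \frac{15000 \sinh{\left(1 \right)}}{3799} e_{23}


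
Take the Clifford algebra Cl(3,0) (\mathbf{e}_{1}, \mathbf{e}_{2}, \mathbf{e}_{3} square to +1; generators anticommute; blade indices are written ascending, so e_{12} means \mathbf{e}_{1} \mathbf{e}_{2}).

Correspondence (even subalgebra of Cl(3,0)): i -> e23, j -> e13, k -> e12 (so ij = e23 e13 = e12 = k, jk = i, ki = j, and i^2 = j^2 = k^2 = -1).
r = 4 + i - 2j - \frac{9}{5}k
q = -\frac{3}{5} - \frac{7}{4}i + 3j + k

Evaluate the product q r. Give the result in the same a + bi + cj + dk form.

In blades: q = -\frac{3}{5} + e_{12} + 3 e_{13} - \frac{7}{4} e_{23}, r = 4 - \frac{9}{5} e_{12} - 2 e_{13} + e_{23}.
Distribute q over r term by term (generator squares from the signature, products reordered to ascending indices): (-\frac{3}{5})*r = -\frac{12}{5} + \frac{27}{25} e_{12} + \frac{6}{5} e_{13} - \frac{3}{5} e_{23}; (e_{12})*r = \frac{9}{5} + 4 e_{12} + e_{13} + 2 e_{23}; (3 e_{13})*r = 6 - 3 e_{12} + 12 e_{13} - \frac{27}{5} e_{23}; (-\frac{7}{4} e_{23})*r = \frac{7}{4} + \frac{7}{2} e_{12} - \frac{63}{20} e_{13} - 7 e_{23}.
Sum: \frac{143}{20} + \frac{279}{50} e_{12} + \frac{221}{20} e_{13} - 11 e_{23}; translating back through the correspondence:
Answer: \frac{143}{20} - 11i + \frac{221}{20}j + \frac{279}{50}k


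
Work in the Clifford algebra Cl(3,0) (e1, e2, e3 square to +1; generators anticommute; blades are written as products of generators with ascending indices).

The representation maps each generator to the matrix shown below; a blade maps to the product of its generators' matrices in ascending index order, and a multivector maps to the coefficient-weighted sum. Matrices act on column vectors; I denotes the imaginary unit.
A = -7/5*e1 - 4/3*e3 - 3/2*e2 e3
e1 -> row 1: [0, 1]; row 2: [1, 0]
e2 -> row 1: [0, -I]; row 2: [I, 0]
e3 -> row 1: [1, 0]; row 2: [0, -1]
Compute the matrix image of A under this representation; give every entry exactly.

Bivector images (products of the table entries): rho(e2 e3) = rho(e2)rho(e3) = row 1: [0, I]; row 2: [I, 0].
M = (-7/5)*rho(e1) + (-4/3)*rho(e3) + (-3/2)*rho(e2 e3), summed entrywise:
Answer: row 1: [-4/3, -7/5 - 3*I/2]; row 2: [-7/5 - 3*I/2, 4/3]


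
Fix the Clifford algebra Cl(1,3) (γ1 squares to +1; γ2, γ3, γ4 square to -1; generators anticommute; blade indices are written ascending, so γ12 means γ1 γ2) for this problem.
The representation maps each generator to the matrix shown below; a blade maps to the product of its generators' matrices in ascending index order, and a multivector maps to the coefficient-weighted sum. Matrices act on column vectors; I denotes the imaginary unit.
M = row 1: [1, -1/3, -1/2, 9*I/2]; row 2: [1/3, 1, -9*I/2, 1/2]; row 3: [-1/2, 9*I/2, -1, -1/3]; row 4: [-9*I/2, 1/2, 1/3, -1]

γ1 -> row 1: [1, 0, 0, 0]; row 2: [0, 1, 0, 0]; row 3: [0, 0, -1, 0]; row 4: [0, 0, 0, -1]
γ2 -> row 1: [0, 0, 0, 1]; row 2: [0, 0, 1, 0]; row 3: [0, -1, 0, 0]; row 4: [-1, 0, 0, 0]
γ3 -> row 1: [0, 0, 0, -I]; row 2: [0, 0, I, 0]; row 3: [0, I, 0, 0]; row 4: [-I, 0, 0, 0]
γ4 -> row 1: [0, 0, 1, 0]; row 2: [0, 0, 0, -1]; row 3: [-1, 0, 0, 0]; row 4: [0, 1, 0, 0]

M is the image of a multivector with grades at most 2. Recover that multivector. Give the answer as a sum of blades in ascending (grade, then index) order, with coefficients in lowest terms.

Method: the blade images are trace-orthogonal — tr(rho(e_A) rho(e_B)^-1) = 4 if A = B and 0 otherwise — and rho(e_A)^-1 = (e_A)^2 * rho(e_A) with (e_A)^2 = +1 or -1, so the coefficient of e_A in the preimage is (e_A)^2 * tr(M rho(e_A))/4.
Nonzero projections over blades of grade <= 2: γ1: (γ1)^2 = +1, tr(M rho(γ1)) = 4, coefficient 1; γ13: (γ13)^2 = +1, tr(M rho(γ13)) = -18, coefficient -9/2; γ14: (γ14)^2 = +1, tr(M rho(γ14)) = -2, coefficient -1/2; γ24: (γ24)^2 = -1, tr(M rho(γ24)) = 4/3, coefficient -1/3. Every other blade of grade <= 2 projects to 0.
Answer: γ1 - 9/2*γ13 - 1/2*γ14 - 1/3*γ24
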